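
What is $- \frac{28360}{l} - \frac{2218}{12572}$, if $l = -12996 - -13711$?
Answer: $- \frac{35812779}{898898} \approx -39.841$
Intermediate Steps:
$l = 715$ ($l = -12996 + 13711 = 715$)
$- \frac{28360}{l} - \frac{2218}{12572} = - \frac{28360}{715} - \frac{2218}{12572} = \left(-28360\right) \frac{1}{715} - \frac{1109}{6286} = - \frac{5672}{143} - \frac{1109}{6286} = - \frac{35812779}{898898}$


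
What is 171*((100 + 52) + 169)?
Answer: 54891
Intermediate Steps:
171*((100 + 52) + 169) = 171*(152 + 169) = 171*321 = 54891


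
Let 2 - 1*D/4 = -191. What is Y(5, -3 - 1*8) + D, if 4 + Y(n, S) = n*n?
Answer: 793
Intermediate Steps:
Y(n, S) = -4 + n**2 (Y(n, S) = -4 + n*n = -4 + n**2)
D = 772 (D = 8 - 4*(-191) = 8 + 764 = 772)
Y(5, -3 - 1*8) + D = (-4 + 5**2) + 772 = (-4 + 25) + 772 = 21 + 772 = 793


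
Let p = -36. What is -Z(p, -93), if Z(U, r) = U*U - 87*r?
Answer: -9387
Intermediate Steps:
Z(U, r) = U² - 87*r
-Z(p, -93) = -((-36)² - 87*(-93)) = -(1296 + 8091) = -1*9387 = -9387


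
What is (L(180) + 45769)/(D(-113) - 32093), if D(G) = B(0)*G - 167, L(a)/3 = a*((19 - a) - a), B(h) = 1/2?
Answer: 276742/64633 ≈ 4.2817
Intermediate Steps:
B(h) = ½
L(a) = 3*a*(19 - 2*a) (L(a) = 3*(a*((19 - a) - a)) = 3*(a*(19 - 2*a)) = 3*a*(19 - 2*a))
D(G) = -167 + G/2 (D(G) = G/2 - 167 = -167 + G/2)
(L(180) + 45769)/(D(-113) - 32093) = (3*180*(19 - 2*180) + 45769)/((-167 + (½)*(-113)) - 32093) = (3*180*(19 - 360) + 45769)/((-167 - 113/2) - 32093) = (3*180*(-341) + 45769)/(-447/2 - 32093) = (-184140 + 45769)/(-64633/2) = -138371*(-2/64633) = 276742/64633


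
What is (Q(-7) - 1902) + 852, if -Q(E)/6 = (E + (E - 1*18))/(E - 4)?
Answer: -11742/11 ≈ -1067.5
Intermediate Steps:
Q(E) = -6*(-18 + 2*E)/(-4 + E) (Q(E) = -6*(E + (E - 1*18))/(E - 4) = -6*(E + (E - 18))/(-4 + E) = -6*(E + (-18 + E))/(-4 + E) = -6*(-18 + 2*E)/(-4 + E))
(Q(-7) - 1902) + 852 = (12*(9 - 1*(-7))/(-4 - 7) - 1902) + 852 = (12*(9 + 7)/(-11) - 1902) + 852 = (12*(-1/11)*16 - 1902) + 852 = (-192/11 - 1902) + 852 = -21114/11 + 852 = -11742/11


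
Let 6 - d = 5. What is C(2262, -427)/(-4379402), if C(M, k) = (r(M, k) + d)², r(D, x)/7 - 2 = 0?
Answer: -225/4379402 ≈ -5.1377e-5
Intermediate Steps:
d = 1 (d = 6 - 1*5 = 6 - 5 = 1)
r(D, x) = 14 (r(D, x) = 14 + 7*0 = 14 + 0 = 14)
C(M, k) = 225 (C(M, k) = (14 + 1)² = 15² = 225)
C(2262, -427)/(-4379402) = 225/(-4379402) = 225*(-1/4379402) = -225/4379402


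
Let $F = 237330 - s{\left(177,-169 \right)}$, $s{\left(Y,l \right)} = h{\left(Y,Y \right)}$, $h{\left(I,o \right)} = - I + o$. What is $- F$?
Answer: $-237330$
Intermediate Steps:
$h{\left(I,o \right)} = o - I$
$s{\left(Y,l \right)} = 0$ ($s{\left(Y,l \right)} = Y - Y = 0$)
$F = 237330$ ($F = 237330 - 0 = 237330 + 0 = 237330$)
$- F = \left(-1\right) 237330 = -237330$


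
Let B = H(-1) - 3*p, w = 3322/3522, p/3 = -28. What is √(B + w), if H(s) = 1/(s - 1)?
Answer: 7*√63906690/3522 ≈ 15.888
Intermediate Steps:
p = -84 (p = 3*(-28) = -84)
w = 1661/1761 (w = 3322*(1/3522) = 1661/1761 ≈ 0.94321)
H(s) = 1/(-1 + s)
B = 503/2 (B = 1/(-1 - 1) - 3*(-84) = 1/(-2) + 252 = -½ + 252 = 503/2 ≈ 251.50)
√(B + w) = √(503/2 + 1661/1761) = √(889105/3522) = 7*√63906690/3522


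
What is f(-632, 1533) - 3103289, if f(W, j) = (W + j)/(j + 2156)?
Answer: -673413660/217 ≈ -3.1033e+6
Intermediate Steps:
f(W, j) = (W + j)/(2156 + j)
f(-632, 1533) - 3103289 = (-632 + 1533)/(2156 + 1533) - 3103289 = 901/3689 - 3103289 = (1/3689)*901 - 3103289 = 53/217 - 3103289 = -673413660/217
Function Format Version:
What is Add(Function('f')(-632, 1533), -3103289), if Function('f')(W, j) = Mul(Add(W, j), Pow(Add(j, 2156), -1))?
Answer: Rational(-673413660, 217) ≈ -3.1033e+6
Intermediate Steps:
Function('f')(W, j) = Mul(Pow(Add(2156, j), -1), Add(W, j)) (Function('f')(W, j) = Mul(Add(W, j), Pow(Add(2156, j), -1)) = Mul(Pow(Add(2156, j), -1), Add(W, j)))
Add(Function('f')(-632, 1533), -3103289) = Add(Mul(Pow(Add(2156, 1533), -1), Add(-632, 1533)), -3103289) = Add(Mul(Pow(3689, -1), 901), -3103289) = Add(Mul(Rational(1, 3689), 901), -3103289) = Add(Rational(53, 217), -3103289) = Rational(-673413660, 217)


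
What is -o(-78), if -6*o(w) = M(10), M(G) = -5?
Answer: -⅚ ≈ -0.83333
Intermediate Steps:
o(w) = ⅚ (o(w) = -⅙*(-5) = ⅚)
-o(-78) = -1*⅚ = -⅚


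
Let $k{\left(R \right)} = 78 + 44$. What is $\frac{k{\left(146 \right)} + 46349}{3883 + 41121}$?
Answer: $\frac{46471}{45004} \approx 1.0326$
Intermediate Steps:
$k{\left(R \right)} = 122$
$\frac{k{\left(146 \right)} + 46349}{3883 + 41121} = \frac{122 + 46349}{3883 + 41121} = \frac{46471}{45004}$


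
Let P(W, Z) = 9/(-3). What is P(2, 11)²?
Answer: 9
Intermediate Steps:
P(W, Z) = -3 (P(W, Z) = 9*(-⅓) = -3)
P(2, 11)² = (-3)² = 9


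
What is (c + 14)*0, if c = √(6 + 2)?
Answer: 0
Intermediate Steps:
c = 2*√2 (c = √8 = 2*√2 ≈ 2.8284)
(c + 14)*0 = (2*√2 + 14)*0 = (14 + 2*√2)*0 = 0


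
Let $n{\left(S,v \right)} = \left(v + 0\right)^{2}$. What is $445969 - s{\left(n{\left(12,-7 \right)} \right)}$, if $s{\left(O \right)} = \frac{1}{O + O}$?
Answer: $\frac{43704961}{98} \approx 4.4597 \cdot 10^{5}$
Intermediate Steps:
$n{\left(S,v \right)} = v^{2}$
$s{\left(O \right)} = \frac{1}{2 O}$
$445969 - s{\left(n{\left(12,-7 \right)} \right)} = 445969 - \frac{1}{2 \left(-7\right)^{2}} = 445969 - \frac{1}{2 \cdot 49} = 445969 - \frac{1}{2} \cdot \frac{1}{49} = 445969 - \frac{1}{98} = \frac{43704961}{98}$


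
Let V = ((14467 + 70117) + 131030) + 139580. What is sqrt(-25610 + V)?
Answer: 4*sqrt(20599) ≈ 574.09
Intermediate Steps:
V = 355194 (V = (84584 + 131030) + 139580 = 215614 + 139580 = 355194)
sqrt(-25610 + V) = sqrt(-25610 + 355194) = sqrt(329584) = 4*sqrt(20599)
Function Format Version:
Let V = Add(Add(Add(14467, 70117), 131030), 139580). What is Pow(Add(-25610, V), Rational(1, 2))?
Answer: Mul(4, Pow(20599, Rational(1, 2))) ≈ 574.09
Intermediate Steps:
V = 355194 (V = Add(Add(84584, 131030), 139580) = Add(215614, 139580) = 355194)
Pow(Add(-25610, V), Rational(1, 2)) = Pow(Add(-25610, 355194), Rational(1, 2)) = Pow(329584, Rational(1, 2)) = Mul(4, Pow(20599, Rational(1, 2)))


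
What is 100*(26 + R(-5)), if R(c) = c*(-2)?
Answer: 3600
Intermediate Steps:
R(c) = -2*c
100*(26 + R(-5)) = 100*(26 - 2*(-5)) = 100*(26 + 10) = 100*36 = 3600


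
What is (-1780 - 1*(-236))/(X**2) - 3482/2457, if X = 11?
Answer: -4214930/297297 ≈ -14.178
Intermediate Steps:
(-1780 - 1*(-236))/(X**2) - 3482/2457 = (-1780 - 1*(-236))/(11**2) - 3482/2457 = (-1780 + 236)/121 - 3482*1/2457 = -1544*1/121 - 3482/2457 = -1544/121 - 3482/2457 = -4214930/297297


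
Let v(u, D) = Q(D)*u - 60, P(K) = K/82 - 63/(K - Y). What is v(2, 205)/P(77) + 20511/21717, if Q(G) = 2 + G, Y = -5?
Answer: 35038235/16891 ≈ 2074.4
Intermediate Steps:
P(K) = -63/(5 + K) + K/82 (P(K) = K/82 - 63/(K - 1*(-5)) = K*(1/82) - 63/(K + 5) = K/82 - 63/(5 + K) = -63/(5 + K) + K/82)
v(u, D) = -60 + u*(2 + D) (v(u, D) = (2 + D)*u - 60 = u*(2 + D) - 60 = -60 + u*(2 + D))
v(2, 205)/P(77) + 20511/21717 = (-60 + 2*(2 + 205))/(((-5166 + 77² + 5*77)/(82*(5 + 77)))) + 20511/21717 = (-60 + 2*207)/(((1/82)*(-5166 + 5929 + 385)/82)) + 20511*(1/21717) = (-60 + 414)/(((1/82)*(1/82)*1148)) + 2279/2413 = 354/(7/41) + 2279/2413 = 354*(41/7) + 2279/2413 = 14514/7 + 2279/2413 = 35038235/16891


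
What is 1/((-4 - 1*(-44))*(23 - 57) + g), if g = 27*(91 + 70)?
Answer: 1/2987 ≈ 0.00033478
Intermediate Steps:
g = 4347 (g = 27*161 = 4347)
1/((-4 - 1*(-44))*(23 - 57) + g) = 1/((-4 - 1*(-44))*(23 - 57) + 4347) = 1/((-4 + 44)*(-34) + 4347) = 1/(40*(-34) + 4347) = 1/(-1360 + 4347) = 1/2987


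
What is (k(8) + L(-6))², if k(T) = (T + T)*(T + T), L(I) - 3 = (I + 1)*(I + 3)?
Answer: 75076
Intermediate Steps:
L(I) = 3 + (1 + I)*(3 + I) (L(I) = 3 + (I + 1)*(I + 3) = 3 + (1 + I)*(3 + I))
k(T) = 4*T² (k(T) = (2*T)*(2*T) = 4*T²)
(k(8) + L(-6))² = (4*8² + (6 + (-6)² + 4*(-6)))² = (4*64 + (6 + 36 - 24))² = (256 + 18)² = 274² = 75076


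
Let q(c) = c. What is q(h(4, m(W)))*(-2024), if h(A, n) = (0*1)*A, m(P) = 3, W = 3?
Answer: 0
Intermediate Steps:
h(A, n) = 0 (h(A, n) = 0*A = 0)
q(h(4, m(W)))*(-2024) = 0*(-2024) = 0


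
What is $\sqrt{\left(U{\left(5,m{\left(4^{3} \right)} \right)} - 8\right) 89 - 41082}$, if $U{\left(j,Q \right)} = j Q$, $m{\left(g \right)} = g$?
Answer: $i \sqrt{13314} \approx 115.39 i$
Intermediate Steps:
$U{\left(j,Q \right)} = Q j$
$\sqrt{\left(U{\left(5,m{\left(4^{3} \right)} \right)} - 8\right) 89 - 41082} = \sqrt{\left(4^{3} \cdot 5 - 8\right) 89 - 41082} = \sqrt{\left(64 \cdot 5 - 8\right) 89 - 41082} = \sqrt{\left(320 - 8\right) 89 - 41082} = \sqrt{312 \cdot 89 - 41082} = \sqrt{27768 - 41082} = \sqrt{-13314} = i \sqrt{13314}$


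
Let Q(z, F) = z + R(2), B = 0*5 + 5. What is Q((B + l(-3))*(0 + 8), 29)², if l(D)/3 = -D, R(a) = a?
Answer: 12996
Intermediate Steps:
B = 5 (B = 0 + 5 = 5)
l(D) = -3*D (l(D) = 3*(-D) = -3*D)
Q(z, F) = 2 + z (Q(z, F) = z + 2 = 2 + z)
Q((B + l(-3))*(0 + 8), 29)² = (2 + (5 - 3*(-3))*(0 + 8))² = (2 + (5 + 9)*8)² = (2 + 14*8)² = (2 + 112)² = 114² = 12996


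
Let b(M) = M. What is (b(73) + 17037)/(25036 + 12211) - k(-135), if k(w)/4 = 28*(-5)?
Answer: 20875430/37247 ≈ 560.46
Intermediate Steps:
k(w) = -560 (k(w) = 4*(28*(-5)) = 4*(-140) = -560)
(b(73) + 17037)/(25036 + 12211) - k(-135) = (73 + 17037)/(25036 + 12211) - 1*(-560) = 17110/37247 + 560 = 20875430/37247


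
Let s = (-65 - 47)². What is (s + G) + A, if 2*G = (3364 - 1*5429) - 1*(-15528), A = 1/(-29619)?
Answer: 1141842067/59238 ≈ 19276.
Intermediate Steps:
A = -1/29619 ≈ -3.3762e-5
s = 12544 (s = (-112)² = 12544)
G = 13463/2 (G = ((3364 - 1*5429) - 1*(-15528))/2 = ((3364 - 5429) + 15528)/2 = (-2065 + 15528)/2 = (½)*13463 = 13463/2 ≈ 6731.5)
(s + G) + A = (12544 + 13463/2) - 1/29619 = 38551/2 - 1/29619 = 1141842067/59238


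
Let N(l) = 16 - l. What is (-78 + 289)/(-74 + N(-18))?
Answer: -211/40 ≈ -5.2750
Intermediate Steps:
(-78 + 289)/(-74 + N(-18)) = (-78 + 289)/(-74 + (16 - 1*(-18))) = 211/(-74 + (16 + 18)) = 211/(-74 + 34) = 211/(-40) = 211*(-1/40) = -211/40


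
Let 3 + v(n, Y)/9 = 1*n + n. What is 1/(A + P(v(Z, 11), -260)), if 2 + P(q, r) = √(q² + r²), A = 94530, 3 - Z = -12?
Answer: 94528/8935416135 - √126649/8935416135 ≈ 1.0539e-5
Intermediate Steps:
Z = 15 (Z = 3 - 1*(-12) = 3 + 12 = 15)
v(n, Y) = -27 + 18*n (v(n, Y) = -27 + 9*(1*n + n) = -27 + 9*(n + n) = -27 + 9*(2*n) = -27 + 18*n)
P(q, r) = -2 + √(q² + r²)
1/(A + P(v(Z, 11), -260)) = 1/(94530 + (-2 + √((-27 + 18*15)² + (-260)²))) = 1/(94530 + (-2 + √((-27 + 270)² + 67600))) = 1/(94530 + (-2 + √(243² + 67600))) = 1/(94530 + (-2 + √(59049 + 67600))) = 1/(94530 + (-2 + √126649)) = 1/(94528 + √126649)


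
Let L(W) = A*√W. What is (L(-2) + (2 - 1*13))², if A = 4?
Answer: 89 - 88*I*√2 ≈ 89.0 - 124.45*I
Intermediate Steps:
L(W) = 4*√W
(L(-2) + (2 - 1*13))² = (4*√(-2) + (2 - 1*13))² = (4*(I*√2) + (2 - 13))² = (4*I*√2 - 11)² = (-11 + 4*I*√2)²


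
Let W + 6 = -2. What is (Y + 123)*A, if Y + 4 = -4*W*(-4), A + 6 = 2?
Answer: 36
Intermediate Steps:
W = -8 (W = -6 - 2 = -8)
A = -4 (A = -6 + 2 = -4)
Y = -132 (Y = -4 - 4*(-8)*(-4) = -4 + 32*(-4) = -4 - 128 = -132)
(Y + 123)*A = (-132 + 123)*(-4) = -9*(-4) = 36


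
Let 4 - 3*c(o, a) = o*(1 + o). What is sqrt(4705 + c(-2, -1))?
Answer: sqrt(42351)/3 ≈ 68.598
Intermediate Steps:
c(o, a) = 4/3 - o*(1 + o)/3
sqrt(4705 + c(-2, -1)) = sqrt(4705 + (4/3 - 1/3*(-2) - 1/3*(-2)**2)) = sqrt(4705 + (4/3 + 2/3 - 1/3*4)) = sqrt(4705 + (4/3 + 2/3 - 4/3)) = sqrt(4705 + 2/3) = sqrt(14117/3) = sqrt(42351)/3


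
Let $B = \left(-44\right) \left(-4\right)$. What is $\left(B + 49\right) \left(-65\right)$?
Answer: $-14625$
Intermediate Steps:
$B = 176$
$\left(B + 49\right) \left(-65\right) = \left(176 + 49\right) \left(-65\right) = 225 \left(-65\right) = -14625$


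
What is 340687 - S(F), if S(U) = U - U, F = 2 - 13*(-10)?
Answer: 340687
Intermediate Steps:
F = 132 (F = 2 + 130 = 132)
S(U) = 0
340687 - S(F) = 340687 - 1*0 = 340687 + 0 = 340687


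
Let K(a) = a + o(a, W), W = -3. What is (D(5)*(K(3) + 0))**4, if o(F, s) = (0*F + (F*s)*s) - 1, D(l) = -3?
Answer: 57289761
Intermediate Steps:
o(F, s) = -1 + F*s**2 (o(F, s) = (0 + F*s**2) - 1 = F*s**2 - 1 = -1 + F*s**2)
K(a) = -1 + 10*a (K(a) = a + (-1 + a*(-3)**2) = a + (-1 + a*9) = a + (-1 + 9*a) = -1 + 10*a)
(D(5)*(K(3) + 0))**4 = (-3*((-1 + 10*3) + 0))**4 = (-3*((-1 + 30) + 0))**4 = (-3*(29 + 0))**4 = (-3*29)**4 = (-87)**4 = 57289761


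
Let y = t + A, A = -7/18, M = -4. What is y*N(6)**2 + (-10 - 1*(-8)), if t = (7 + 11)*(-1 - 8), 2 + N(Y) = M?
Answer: -5848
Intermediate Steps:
N(Y) = -6 (N(Y) = -2 - 4 = -6)
A = -7/18 (A = -7*1/18 = -7/18 ≈ -0.38889)
t = -162 (t = 18*(-9) = -162)
y = -2923/18 (y = -162 - 7/18 = -2923/18 ≈ -162.39)
y*N(6)**2 + (-10 - 1*(-8)) = -2923/18*(-6)**2 + (-10 - 1*(-8)) = -2923/18*36 + (-10 + 8) = -5846 - 2 = -5848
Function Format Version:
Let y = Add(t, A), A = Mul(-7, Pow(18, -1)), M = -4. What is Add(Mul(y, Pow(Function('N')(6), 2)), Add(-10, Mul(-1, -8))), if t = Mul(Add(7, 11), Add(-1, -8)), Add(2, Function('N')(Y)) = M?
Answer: -5848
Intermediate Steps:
Function('N')(Y) = -6 (Function('N')(Y) = Add(-2, -4) = -6)
A = Rational(-7, 18) (A = Mul(-7, Rational(1, 18)) = Rational(-7, 18) ≈ -0.38889)
t = -162 (t = Mul(18, -9) = -162)
y = Rational(-2923, 18) (y = Add(-162, Rational(-7, 18)) = Rational(-2923, 18) ≈ -162.39)
Add(Mul(y, Pow(Function('N')(6), 2)), Add(-10, Mul(-1, -8))) = Add(Mul(Rational(-2923, 18), Pow(-6, 2)), Add(-10, Mul(-1, -8))) = Add(Mul(Rational(-2923, 18), 36), Add(-10, 8)) = Add(-5846, -2) = -5848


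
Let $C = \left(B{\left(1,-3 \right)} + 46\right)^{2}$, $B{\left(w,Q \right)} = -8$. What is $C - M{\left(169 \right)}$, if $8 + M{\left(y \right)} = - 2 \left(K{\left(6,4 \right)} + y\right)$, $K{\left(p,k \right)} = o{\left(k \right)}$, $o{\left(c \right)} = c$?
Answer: $1798$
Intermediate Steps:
$K{\left(p,k \right)} = k$
$M{\left(y \right)} = -16 - 2 y$ ($M{\left(y \right)} = -8 - 2 \left(4 + y\right) = -8 - \left(8 + 2 y\right) = -16 - 2 y$)
$C = 1444$ ($C = \left(-8 + 46\right)^{2} = 38^{2} = 1444$)
$C - M{\left(169 \right)} = 1444 - \left(-16 - 338\right) = 1444 - -354 = 1444 + 354 = 1798$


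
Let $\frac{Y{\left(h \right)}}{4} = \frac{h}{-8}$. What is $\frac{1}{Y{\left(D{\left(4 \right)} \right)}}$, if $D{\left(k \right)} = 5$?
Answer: $- \frac{2}{5} \approx -0.4$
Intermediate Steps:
$Y{\left(h \right)} = - \frac{h}{2}$ ($Y{\left(h \right)} = 4 \frac{h}{-8} = 4 h \left(- \frac{1}{8}\right) = 4 \left(- \frac{h}{8}\right) = - \frac{h}{2}$)
$\frac{1}{Y{\left(D{\left(4 \right)} \right)}} = \frac{1}{\left(- \frac{1}{2}\right) 5} = \frac{1}{- \frac{5}{2}} = - \frac{2}{5}$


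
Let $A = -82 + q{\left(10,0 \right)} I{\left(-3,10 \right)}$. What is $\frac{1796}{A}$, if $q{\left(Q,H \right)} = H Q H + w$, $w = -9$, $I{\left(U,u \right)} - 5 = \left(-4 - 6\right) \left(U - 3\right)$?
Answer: $- \frac{1796}{667} \approx -2.6927$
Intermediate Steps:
$I{\left(U,u \right)} = 35 - 10 U$ ($I{\left(U,u \right)} = 5 + \left(-4 - 6\right) \left(U - 3\right) = 5 - 10 \left(-3 + U\right) = 5 - \left(-30 + 10 U\right) = 35 - 10 U$)
$q{\left(Q,H \right)} = -9 + Q H^{2}$ ($q{\left(Q,H \right)} = H Q H - 9 = Q H^{2} - 9 = -9 + Q H^{2}$)
$A = -667$ ($A = -82 + \left(-9 + 10 \cdot 0^{2}\right) \left(35 - -30\right) = -82 + \left(-9 + 10 \cdot 0\right) \left(35 + 30\right) = -82 + \left(-9 + 0\right) 65 = -82 - 585 = -667$)
$\frac{1796}{A} = \frac{1796}{-667} = 1796 \left(- \frac{1}{667}\right) = - \frac{1796}{667}$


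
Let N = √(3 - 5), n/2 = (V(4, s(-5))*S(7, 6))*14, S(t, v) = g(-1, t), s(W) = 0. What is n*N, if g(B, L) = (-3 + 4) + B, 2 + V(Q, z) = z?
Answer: 0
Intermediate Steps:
V(Q, z) = -2 + z
g(B, L) = 1 + B
S(t, v) = 0 (S(t, v) = 1 - 1 = 0)
n = 0 (n = 2*(((-2 + 0)*0)*14) = 2*(-2*0*14) = 2*(0*14) = 2*0 = 0)
N = I*√2 (N = √(-2) = I*√2 ≈ 1.4142*I)
n*N = 0*(I*√2) = 0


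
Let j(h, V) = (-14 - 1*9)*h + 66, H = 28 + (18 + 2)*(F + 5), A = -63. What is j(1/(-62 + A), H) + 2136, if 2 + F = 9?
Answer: 275273/125 ≈ 2202.2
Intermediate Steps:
F = 7 (F = -2 + 9 = 7)
H = 268 (H = 28 + (18 + 2)*(7 + 5) = 28 + 20*12 = 28 + 240 = 268)
j(h, V) = 66 - 23*h (j(h, V) = (-14 - 9)*h + 66 = -23*h + 66 = 66 - 23*h)
j(1/(-62 + A), H) + 2136 = (66 - 23/(-62 - 63)) + 2136 = (66 - 23/(-125)) + 2136 = (66 - 23*(-1/125)) + 2136 = (66 + 23/125) + 2136 = 8273/125 + 2136 = 275273/125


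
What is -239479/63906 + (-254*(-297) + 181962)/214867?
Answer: -35006729893/13731290502 ≈ -2.5494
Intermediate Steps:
-239479/63906 + (-254*(-297) + 181962)/214867 = -239479*1/63906 + (75438 + 181962)*(1/214867) = -239479/63906 + 257400*(1/214867) = -239479/63906 + 257400/214867 = -35006729893/13731290502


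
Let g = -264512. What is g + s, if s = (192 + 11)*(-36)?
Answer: -271820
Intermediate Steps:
s = -7308 (s = 203*(-36) = -7308)
g + s = -264512 - 7308 = -271820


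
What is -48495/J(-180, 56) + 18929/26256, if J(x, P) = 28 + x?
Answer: 159520241/498864 ≈ 319.77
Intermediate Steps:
-48495/J(-180, 56) + 18929/26256 = -48495/(28 - 180) + 18929/26256 = -48495/(-152) + 18929*(1/26256) = -48495*(-1/152) + 18929/26256 = 48495/152 + 18929/26256 = 159520241/498864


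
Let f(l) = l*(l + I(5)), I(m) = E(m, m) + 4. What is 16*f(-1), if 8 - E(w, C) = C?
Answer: -96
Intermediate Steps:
E(w, C) = 8 - C
I(m) = 12 - m (I(m) = (8 - m) + 4 = 12 - m)
f(l) = l*(7 + l) (f(l) = l*(l + (12 - 1*5)) = l*(l + (12 - 5)) = l*(l + 7) = l*(7 + l))
16*f(-1) = 16*(-(7 - 1)) = 16*(-1*6) = 16*(-6) = -96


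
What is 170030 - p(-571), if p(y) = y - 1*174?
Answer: 170775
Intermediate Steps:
p(y) = -174 + y (p(y) = y - 174 = -174 + y)
170030 - p(-571) = 170030 - (-174 - 571) = 170030 - 1*(-745) = 170030 + 745 = 170775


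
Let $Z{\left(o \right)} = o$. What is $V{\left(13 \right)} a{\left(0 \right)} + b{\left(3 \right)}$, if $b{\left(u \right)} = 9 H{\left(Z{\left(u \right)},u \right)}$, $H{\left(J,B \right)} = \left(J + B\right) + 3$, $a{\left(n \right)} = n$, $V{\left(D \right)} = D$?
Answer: $81$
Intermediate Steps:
$H{\left(J,B \right)} = 3 + B + J$ ($H{\left(J,B \right)} = \left(B + J\right) + 3 = 3 + B + J$)
$b{\left(u \right)} = 27 + 18 u$ ($b{\left(u \right)} = 9 \left(3 + u + u\right) = 9 \left(3 + 2 u\right) = 27 + 18 u$)
$V{\left(13 \right)} a{\left(0 \right)} + b{\left(3 \right)} = 13 \cdot 0 + \left(27 + 18 \cdot 3\right) = 0 + \left(27 + 54\right) = 0 + 81 = 81$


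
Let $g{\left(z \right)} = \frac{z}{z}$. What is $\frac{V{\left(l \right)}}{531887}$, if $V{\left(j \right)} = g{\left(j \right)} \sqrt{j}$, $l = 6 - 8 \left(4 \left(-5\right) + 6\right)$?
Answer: $\frac{\sqrt{118}}{531887} \approx 2.0423 \cdot 10^{-5}$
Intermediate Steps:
$g{\left(z \right)} = 1$
$l = 118$ ($l = 6 - 8 \left(-20 + 6\right) = 6 - -112 = 6 + 112 = 118$)
$V{\left(j \right)} = \sqrt{j}$ ($V{\left(j \right)} = 1 \sqrt{j} = \sqrt{j}$)
$\frac{V{\left(l \right)}}{531887} = \frac{\sqrt{118}}{531887}$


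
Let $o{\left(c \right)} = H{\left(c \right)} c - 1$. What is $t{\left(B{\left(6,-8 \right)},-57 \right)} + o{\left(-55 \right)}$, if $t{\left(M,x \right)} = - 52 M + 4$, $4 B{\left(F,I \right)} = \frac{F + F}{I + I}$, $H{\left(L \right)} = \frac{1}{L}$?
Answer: $\frac{55}{4} \approx 13.75$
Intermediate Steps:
$B{\left(F,I \right)} = \frac{F}{4 I}$ ($B{\left(F,I \right)} = \frac{\left(F + F\right) \frac{1}{I + I}}{4} = \frac{2 F \frac{1}{2 I}}{4} = \frac{F \frac{1}{I}}{4} = \frac{F}{4 I}$)
$t{\left(M,x \right)} = 4 - 52 M$
$o{\left(c \right)} = 0$ ($o{\left(c \right)} = \frac{c}{c} - 1 = 1 - 1 = 0$)
$t{\left(B{\left(6,-8 \right)},-57 \right)} + o{\left(-55 \right)} = \left(4 - 52 \cdot \frac{1}{4} \cdot 6 \frac{1}{-8}\right) + 0 = \left(4 - 52 \cdot \frac{1}{4} \cdot 6 \left(- \frac{1}{8}\right)\right) + 0 = \left(4 - - \frac{39}{4}\right) + 0 = \left(4 + \frac{39}{4}\right) + 0 = \frac{55}{4} + 0 = \frac{55}{4}$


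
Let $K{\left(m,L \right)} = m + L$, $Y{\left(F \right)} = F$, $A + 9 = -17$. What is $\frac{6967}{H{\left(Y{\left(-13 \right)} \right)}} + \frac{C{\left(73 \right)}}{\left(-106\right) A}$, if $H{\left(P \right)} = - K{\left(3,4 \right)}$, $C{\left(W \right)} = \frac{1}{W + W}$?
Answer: $- \frac{2803353585}{2816632} \approx -995.29$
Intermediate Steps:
$A = -26$ ($A = -9 - 17 = -26$)
$K{\left(m,L \right)} = L + m$
$C{\left(W \right)} = \frac{1}{2 W}$
$H{\left(P \right)} = -7$ ($H{\left(P \right)} = - (4 + 3) = \left(-1\right) 7 = -7$)
$\frac{6967}{H{\left(Y{\left(-13 \right)} \right)}} + \frac{C{\left(73 \right)}}{\left(-106\right) A} = \frac{6967}{-7} + \frac{\frac{1}{2} \cdot \frac{1}{73}}{\left(-106\right) \left(-26\right)} = 6967 \left(- \frac{1}{7}\right) + \frac{\frac{1}{2} \cdot \frac{1}{73}}{2756} = - \frac{6967}{7} + \frac{1}{146} \cdot \frac{1}{2756} = - \frac{6967}{7} + \frac{1}{402376} = - \frac{2803353585}{2816632}$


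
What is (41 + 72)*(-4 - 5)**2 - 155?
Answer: 8998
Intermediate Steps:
(41 + 72)*(-4 - 5)**2 - 155 = 113*(-9)**2 - 155 = 113*81 - 155 = 9153 - 155 = 8998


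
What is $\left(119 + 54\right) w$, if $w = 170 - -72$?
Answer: $41866$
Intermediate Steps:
$w = 242$ ($w = 170 + 72 = 242$)
$\left(119 + 54\right) w = \left(119 + 54\right) 242 = 173 \cdot 242 = 41866$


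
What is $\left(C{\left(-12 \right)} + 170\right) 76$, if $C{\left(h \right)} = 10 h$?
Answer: $3800$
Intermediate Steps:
$\left(C{\left(-12 \right)} + 170\right) 76 = \left(10 \left(-12\right) + 170\right) 76 = \left(-120 + 170\right) 76 = 50 \cdot 76 = 3800$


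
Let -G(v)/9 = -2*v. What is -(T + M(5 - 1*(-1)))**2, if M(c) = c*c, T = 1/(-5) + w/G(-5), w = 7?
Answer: -413449/324 ≈ -1276.1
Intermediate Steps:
G(v) = 18*v (G(v) = -(-18)*v = 18*v)
T = -5/18 (T = 1/(-5) + 7/((18*(-5))) = 1*(-1/5) + 7/(-90) = -1/5 + 7*(-1/90) = -1/5 - 7/90 = -5/18 ≈ -0.27778)
M(c) = c**2
-(T + M(5 - 1*(-1)))**2 = -(-5/18 + (5 - 1*(-1))**2)**2 = -(-5/18 + (5 + 1)**2)**2 = -(-5/18 + 6**2)**2 = -(-5/18 + 36)**2 = -(643/18)**2 = -1*413449/324 = -413449/324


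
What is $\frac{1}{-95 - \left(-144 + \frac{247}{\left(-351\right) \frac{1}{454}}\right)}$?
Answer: $\frac{27}{9949} \approx 0.0027138$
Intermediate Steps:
$\frac{1}{-95 - \left(-144 + \frac{247}{\left(-351\right) \frac{1}{454}}\right)} = \frac{1}{-95 - \left(-144 + \frac{247}{- \frac{351}{454}}\right)} = \frac{1}{-95 - \left(-144 + 247 \left(- \frac{454}{351}\right)\right)} = \frac{1}{-95 + \left(144 - - \frac{8626}{27}\right)} = \frac{1}{-95 + \left(144 + \frac{8626}{27}\right)} = \frac{1}{-95 + \frac{12514}{27}} = \frac{1}{\frac{9949}{27}} = \frac{27}{9949}$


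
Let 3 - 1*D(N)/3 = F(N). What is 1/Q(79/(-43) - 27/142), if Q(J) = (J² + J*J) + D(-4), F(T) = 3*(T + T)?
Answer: 18641618/1663210699 ≈ 0.011208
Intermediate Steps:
F(T) = 6*T (F(T) = 3*(2*T) = 6*T)
D(N) = 9 - 18*N
Q(J) = 81 + 2*J² (Q(J) = (J² + J*J) + (9 - 18*(-4)) = (J² + J²) + (9 + 72) = 2*J² + 81 = 81 + 2*J²)
1/Q(79/(-43) - 27/142) = 1/(81 + 2*(79/(-43) - 27/142)²) = 1/(81 + 2*(79*(-1/43) - 27*1/142)²) = 1/(81 + 2*(-79/43 - 27/142)²) = 1/(81 + 2*(-12379/6106)²) = 1/(81 + 2*(153239641/37283236)) = 1/(81 + 153239641/18641618) = 1/(1663210699/18641618) = 18641618/1663210699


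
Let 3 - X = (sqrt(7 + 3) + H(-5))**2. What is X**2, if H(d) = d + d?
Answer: 15449 - 4280*sqrt(10) ≈ 1914.5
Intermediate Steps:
H(d) = 2*d
X = 3 - (-10 + sqrt(10))**2 (X = 3 - (sqrt(7 + 3) + 2*(-5))**2 = 3 - (sqrt(10) - 10)**2 = 3 - (-10 + sqrt(10))**2 ≈ -43.754)
X**2 = (-107 + 20*sqrt(10))**2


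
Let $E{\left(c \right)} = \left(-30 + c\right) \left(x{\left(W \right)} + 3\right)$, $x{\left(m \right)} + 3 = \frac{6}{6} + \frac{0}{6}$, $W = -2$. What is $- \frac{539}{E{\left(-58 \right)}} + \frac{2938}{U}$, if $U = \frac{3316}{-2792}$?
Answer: $- \frac{16365171}{6632} \approx -2467.6$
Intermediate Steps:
$x{\left(m \right)} = -2$ ($x{\left(m \right)} = -3 + \left(\frac{6}{6} + \frac{0}{6}\right) = -3 + \left(6 \cdot \frac{1}{6} + 0 \cdot \frac{1}{6}\right) = -3 + \left(1 + 0\right) = -3 + 1 = -2$)
$E{\left(c \right)} = -30 + c$ ($E{\left(c \right)} = \left(-30 + c\right) \left(-2 + 3\right) = \left(-30 + c\right) 1 = -30 + c$)
$U = - \frac{829}{698}$ ($U = 3316 \left(- \frac{1}{2792}\right) = - \frac{829}{698} \approx -1.1877$)
$- \frac{539}{E{\left(-58 \right)}} + \frac{2938}{U} = - \frac{539}{-30 - 58} + \frac{2938}{- \frac{829}{698}} = - \frac{539}{-88} + 2938 \left(- \frac{698}{829}\right) = \left(-539\right) \left(- \frac{1}{88}\right) - \frac{2050724}{829} = \frac{49}{8} - \frac{2050724}{829} = - \frac{16365171}{6632}$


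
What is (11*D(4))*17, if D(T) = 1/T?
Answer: 187/4 ≈ 46.750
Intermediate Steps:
(11*D(4))*17 = (11/4)*17 = 187/4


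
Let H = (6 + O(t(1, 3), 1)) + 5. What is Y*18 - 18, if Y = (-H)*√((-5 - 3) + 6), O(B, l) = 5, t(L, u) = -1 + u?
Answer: -18 - 288*I*√2 ≈ -18.0 - 407.29*I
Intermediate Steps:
H = 16 (H = (6 + 5) + 5 = 11 + 5 = 16)
Y = -16*I*√2 (Y = (-1*16)*√((-5 - 3) + 6) = -16*√(-8 + 6) = -16*I*√2 ≈ -22.627*I)
Y*18 - 18 = -16*I*√2*18 - 18 = -288*I*√2 - 18 = -18 - 288*I*√2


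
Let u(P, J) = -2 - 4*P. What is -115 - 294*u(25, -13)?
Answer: 29873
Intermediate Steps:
-115 - 294*u(25, -13) = -115 - 294*(-2 - 4*25) = -115 - 294*(-2 - 100) = -115 - 294*(-102) = -115 + 29988 = 29873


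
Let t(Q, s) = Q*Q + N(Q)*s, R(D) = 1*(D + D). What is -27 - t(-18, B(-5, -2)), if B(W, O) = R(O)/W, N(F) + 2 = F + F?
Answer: -1603/5 ≈ -320.60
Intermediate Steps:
R(D) = 2*D (R(D) = 1*(2*D) = 2*D)
N(F) = -2 + 2*F (N(F) = -2 + (F + F) = -2 + 2*F)
B(W, O) = 2*O/W (B(W, O) = (2*O)/W = 2*O/W)
t(Q, s) = Q² + s*(-2 + 2*Q) (t(Q, s) = Q*Q + (-2 + 2*Q)*s = Q² + s*(-2 + 2*Q))
-27 - t(-18, B(-5, -2)) = -27 - ((-18)² + 2*(2*(-2)/(-5))*(-1 - 18)) = -27 - (324 + 2*(2*(-2)*(-⅕))*(-19)) = -27 - (324 + 2*(⅘)*(-19)) = -27 - (324 - 152/5) = -27 - 1*1468/5 = -27 - 1468/5 = -1603/5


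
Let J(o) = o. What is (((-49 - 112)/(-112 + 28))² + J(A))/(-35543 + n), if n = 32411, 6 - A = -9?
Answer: -2689/451008 ≈ -0.0059622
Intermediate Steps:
A = 15 (A = 6 - 1*(-9) = 6 + 9 = 15)
(((-49 - 112)/(-112 + 28))² + J(A))/(-35543 + n) = (((-49 - 112)/(-112 + 28))² + 15)/(-35543 + 32411) = ((-161/(-84))² + 15)/(-3132) = ((-161*(-1/84))² + 15)*(-1/3132) = ((23/12)² + 15)*(-1/3132) = (529/144 + 15)*(-1/3132) = (2689/144)*(-1/3132) = -2689/451008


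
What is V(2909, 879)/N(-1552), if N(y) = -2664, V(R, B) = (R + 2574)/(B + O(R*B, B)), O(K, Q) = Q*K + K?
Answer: -5483/5994454369176 ≈ -9.1468e-10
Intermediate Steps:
O(K, Q) = K + K*Q (O(K, Q) = K*Q + K = K + K*Q)
V(R, B) = (2574 + R)/(B + B*R*(1 + B)) (V(R, B) = (R + 2574)/(B + (R*B)*(1 + B)) = (2574 + R)/(B + (B*R)*(1 + B)) = (2574 + R)/(B + B*R*(1 + B)))
V(2909, 879)/N(-1552) = ((2574 + 2909)/(879*(1 + 2909*(1 + 879))))/(-2664) = ((1/879)*5483/(1 + 2909*880))*(-1/2664) = ((1/879)*5483/(1 + 2559920))*(-1/2664) = ((1/879)*5483/2559921)*(-1/2664) = ((1/879)*(1/2559921)*5483)*(-1/2664) = (5483/2250170559)*(-1/2664) = -5483/5994454369176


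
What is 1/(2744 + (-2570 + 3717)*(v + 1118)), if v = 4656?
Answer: 1/6625522 ≈ 1.5093e-7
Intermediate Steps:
1/(2744 + (-2570 + 3717)*(v + 1118)) = 1/(2744 + (-2570 + 3717)*(4656 + 1118)) = 1/(2744 + 1147*5774) = 1/(2744 + 6622778) = 1/6625522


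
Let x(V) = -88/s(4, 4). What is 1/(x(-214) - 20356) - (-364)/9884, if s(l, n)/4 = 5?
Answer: 1321661/35936106 ≈ 0.036778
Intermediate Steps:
s(l, n) = 20 (s(l, n) = 4*5 = 20)
x(V) = -22/5 (x(V) = -88/20 = -88*1/20 = -22/5)
1/(x(-214) - 20356) - (-364)/9884 = 1/(-22/5 - 20356) - (-364)/9884 = 1/(-101802/5) - (-364)/9884 = -5/101802 - 1*(-13/353) = -5/101802 + 13/353 = 1321661/35936106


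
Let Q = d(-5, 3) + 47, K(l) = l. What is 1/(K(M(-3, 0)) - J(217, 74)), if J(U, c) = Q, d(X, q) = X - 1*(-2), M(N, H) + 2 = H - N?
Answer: -1/43 ≈ -0.023256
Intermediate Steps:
M(N, H) = -2 + H - N (M(N, H) = -2 + (H - N) = -2 + H - N)
d(X, q) = 2 + X (d(X, q) = X + 2 = 2 + X)
Q = 44 (Q = (2 - 5) + 47 = -3 + 47 = 44)
J(U, c) = 44
1/(K(M(-3, 0)) - J(217, 74)) = 1/((-2 + 0 - 1*(-3)) - 1*44) = 1/((-2 + 0 + 3) - 44) = 1/(1 - 44) = 1/(-43) = -1/43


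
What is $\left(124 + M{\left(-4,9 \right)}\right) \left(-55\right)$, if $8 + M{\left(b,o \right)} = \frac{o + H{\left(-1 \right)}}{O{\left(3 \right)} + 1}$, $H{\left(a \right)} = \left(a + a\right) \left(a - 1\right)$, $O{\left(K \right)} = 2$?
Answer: $- \frac{19855}{3} \approx -6618.3$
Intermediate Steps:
$H{\left(a \right)} = 2 a \left(-1 + a\right)$
$M{\left(b,o \right)} = - \frac{20}{3} + \frac{o}{3}$ ($M{\left(b,o \right)} = -8 + \frac{o + 2 \left(-1\right) \left(-1 - 1\right)}{2 + 1} = -8 + \frac{o + 2 \left(-1\right) \left(-2\right)}{3} = -8 + \left(o + 4\right) \frac{1}{3} = -8 + \left(4 + o\right) \frac{1}{3} = -8 + \left(\frac{4}{3} + \frac{o}{3}\right) = - \frac{20}{3} + \frac{o}{3}$)
$\left(124 + M{\left(-4,9 \right)}\right) \left(-55\right) = \left(124 + \left(- \frac{20}{3} + \frac{1}{3} \cdot 9\right)\right) \left(-55\right) = \left(124 + \left(- \frac{20}{3} + 3\right)\right) \left(-55\right) = \left(124 - \frac{11}{3}\right) \left(-55\right) = \frac{361}{3} \left(-55\right) = - \frac{19855}{3}$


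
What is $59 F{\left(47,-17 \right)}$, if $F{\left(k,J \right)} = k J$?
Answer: $-47141$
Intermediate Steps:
$F{\left(k,J \right)} = J k$
$59 F{\left(47,-17 \right)} = 59 \left(\left(-17\right) 47\right) = 59 \left(-799\right) = -47141$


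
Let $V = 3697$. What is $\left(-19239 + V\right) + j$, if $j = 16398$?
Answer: $856$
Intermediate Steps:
$\left(-19239 + V\right) + j = \left(-19239 + 3697\right) + 16398 = -15542 + 16398 = 856$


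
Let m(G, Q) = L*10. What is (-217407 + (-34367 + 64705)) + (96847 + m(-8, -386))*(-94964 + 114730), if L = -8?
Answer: 1912509453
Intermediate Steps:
m(G, Q) = -80 (m(G, Q) = -8*10 = -80)
(-217407 + (-34367 + 64705)) + (96847 + m(-8, -386))*(-94964 + 114730) = (-217407 + (-34367 + 64705)) + (96847 - 80)*(-94964 + 114730) = (-217407 + 30338) + 96767*19766 = -187069 + 1912696522 = 1912509453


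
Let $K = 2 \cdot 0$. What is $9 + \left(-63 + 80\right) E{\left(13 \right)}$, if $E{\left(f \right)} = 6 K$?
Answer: $9$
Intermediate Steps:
$K = 0$
$E{\left(f \right)} = 0$ ($E{\left(f \right)} = 6 \cdot 0 = 0$)
$9 + \left(-63 + 80\right) E{\left(13 \right)} = 9 + \left(-63 + 80\right) 0 = 9 + 17 \cdot 0 = 9 + 0 = 9$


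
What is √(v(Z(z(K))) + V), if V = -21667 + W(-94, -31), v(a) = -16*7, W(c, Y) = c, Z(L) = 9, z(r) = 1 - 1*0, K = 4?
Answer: I*√21873 ≈ 147.9*I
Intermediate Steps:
z(r) = 1 (z(r) = 1 + 0 = 1)
v(a) = -112
V = -21761 (V = -21667 - 94 = -21761)
√(v(Z(z(K))) + V) = √(-112 - 21761) = √(-21873) = I*√21873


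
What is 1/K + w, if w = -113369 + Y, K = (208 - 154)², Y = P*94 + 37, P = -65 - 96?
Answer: -374606855/2916 ≈ -1.2847e+5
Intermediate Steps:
P = -161
Y = -15097 (Y = -161*94 + 37 = -15134 + 37 = -15097)
K = 2916 (K = 54² = 2916)
w = -128466 (w = -113369 - 15097 = -128466)
1/K + w = 1/2916 - 128466 = -374606855/2916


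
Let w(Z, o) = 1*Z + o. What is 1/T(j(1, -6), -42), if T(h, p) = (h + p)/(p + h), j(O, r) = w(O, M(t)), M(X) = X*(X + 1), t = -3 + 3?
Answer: 1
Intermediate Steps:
t = 0
M(X) = X*(1 + X)
w(Z, o) = Z + o
j(O, r) = O (j(O, r) = O + 0*(1 + 0) = O + 0*1 = O + 0 = O)
T(h, p) = 1 (T(h, p) = (h + p)/(h + p) = 1)
1/T(j(1, -6), -42) = 1/1 = 1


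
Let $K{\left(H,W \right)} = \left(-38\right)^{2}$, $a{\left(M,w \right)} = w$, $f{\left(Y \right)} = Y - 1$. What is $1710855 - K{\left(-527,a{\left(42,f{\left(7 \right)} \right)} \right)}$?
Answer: $1709411$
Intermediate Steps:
$f{\left(Y \right)} = -1 + Y$ ($f{\left(Y \right)} = Y - 1 = -1 + Y$)
$K{\left(H,W \right)} = 1444$
$1710855 - K{\left(-527,a{\left(42,f{\left(7 \right)} \right)} \right)} = 1710855 - 1444 = 1709411$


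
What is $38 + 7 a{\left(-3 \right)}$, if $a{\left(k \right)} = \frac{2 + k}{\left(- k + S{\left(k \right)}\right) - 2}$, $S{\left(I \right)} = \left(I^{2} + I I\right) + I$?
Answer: $\frac{601}{16} \approx 37.563$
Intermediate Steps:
$S{\left(I \right)} = I + 2 I^{2}$ ($S{\left(I \right)} = \left(I^{2} + I^{2}\right) + I = 2 I^{2} + I = I + 2 I^{2}$)
$a{\left(k \right)} = \frac{2 + k}{-2 - k + k \left(1 + 2 k\right)}$ ($a{\left(k \right)} = \frac{2 + k}{\left(- k + k \left(1 + 2 k\right)\right) - 2} = \frac{2 + k}{-2 - k + k \left(1 + 2 k\right)}$)
$38 + 7 a{\left(-3 \right)} = 38 + 7 \frac{2 - 3}{2 \left(-1 + \left(-3\right)^{2}\right)} = 38 + 7 \cdot \frac{1}{2} \frac{1}{-1 + 9} \left(-1\right) = 38 + 7 \cdot \frac{1}{2} \cdot \frac{1}{8} \left(-1\right) = 38 + 7 \left(- \frac{1}{16}\right) = 38 - \frac{7}{16} = \frac{601}{16}$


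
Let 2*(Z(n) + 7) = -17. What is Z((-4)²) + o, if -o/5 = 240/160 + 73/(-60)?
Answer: -203/12 ≈ -16.917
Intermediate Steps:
Z(n) = -31/2 (Z(n) = -7 + (½)*(-17) = -7 - 17/2 = -31/2)
o = -17/12 (o = -5*(240/160 + 73/(-60)) = -5*(240*(1/160) + 73*(-1/60)) = -5*(3/2 - 73/60) = -5*17/60 = -17/12 ≈ -1.4167)
Z((-4)²) + o = -31/2 - 17/12 = -203/12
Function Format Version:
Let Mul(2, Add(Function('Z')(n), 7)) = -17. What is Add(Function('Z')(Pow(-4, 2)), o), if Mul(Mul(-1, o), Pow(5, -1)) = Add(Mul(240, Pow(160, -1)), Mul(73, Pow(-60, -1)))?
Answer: Rational(-203, 12) ≈ -16.917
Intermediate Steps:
Function('Z')(n) = Rational(-31, 2) (Function('Z')(n) = Add(-7, Mul(Rational(1, 2), -17)) = Add(-7, Rational(-17, 2)) = Rational(-31, 2))
o = Rational(-17, 12) (o = Mul(-5, Add(Mul(240, Pow(160, -1)), Mul(73, Pow(-60, -1)))) = Mul(-5, Add(Mul(240, Rational(1, 160)), Mul(73, Rational(-1, 60)))) = Mul(-5, Add(Rational(3, 2), Rational(-73, 60))) = Mul(-5, Rational(17, 60)) = Rational(-17, 12) ≈ -1.4167)
Add(Function('Z')(Pow(-4, 2)), o) = Add(Rational(-31, 2), Rational(-17, 12)) = Rational(-203, 12)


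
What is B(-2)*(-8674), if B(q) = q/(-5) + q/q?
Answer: -60718/5 ≈ -12144.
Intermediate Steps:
B(q) = 1 - q/5 (B(q) = q*(-⅕) + 1 = -q/5 + 1 = 1 - q/5)
B(-2)*(-8674) = (1 - ⅕*(-2))*(-8674) = (1 + ⅖)*(-8674) = (7/5)*(-8674) = -60718/5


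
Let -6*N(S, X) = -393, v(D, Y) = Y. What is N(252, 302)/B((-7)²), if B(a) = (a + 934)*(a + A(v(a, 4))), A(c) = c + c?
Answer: 131/112062 ≈ 0.0011690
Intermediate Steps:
A(c) = 2*c
N(S, X) = 131/2 (N(S, X) = -⅙*(-393) = 131/2)
B(a) = (8 + a)*(934 + a) (B(a) = (a + 934)*(a + 2*4) = (934 + a)*(a + 8) = (934 + a)*(8 + a) = (8 + a)*(934 + a))
N(252, 302)/B((-7)²) = 131/(2*(7472 + ((-7)²)² + 942*(-7)²)) = 131/(2*(7472 + 49² + 942*49)) = 131/(2*(7472 + 2401 + 46158)) = (131/2)/56031 = (131/2)*(1/56031) = 131/112062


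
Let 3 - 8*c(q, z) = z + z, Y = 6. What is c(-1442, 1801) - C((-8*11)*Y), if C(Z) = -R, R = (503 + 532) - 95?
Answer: 3921/8 ≈ 490.13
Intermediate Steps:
R = 940 (R = 1035 - 95 = 940)
c(q, z) = 3/8 - z/4 (c(q, z) = 3/8 - (z + z)/8 = 3/8 - z/4)
C(Z) = -940 (C(Z) = -1*940 = -940)
c(-1442, 1801) - C((-8*11)*Y) = (3/8 - ¼*1801) - 1*(-940) = (3/8 - 1801/4) + 940 = -3599/8 + 940 = 3921/8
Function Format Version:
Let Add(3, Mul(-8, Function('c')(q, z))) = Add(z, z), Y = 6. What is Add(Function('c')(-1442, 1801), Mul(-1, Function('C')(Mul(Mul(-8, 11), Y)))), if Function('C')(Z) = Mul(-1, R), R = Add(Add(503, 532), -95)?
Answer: Rational(3921, 8) ≈ 490.13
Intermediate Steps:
R = 940 (R = Add(1035, -95) = 940)
Function('c')(q, z) = Add(Rational(3, 8), Mul(Rational(-1, 4), z)) (Function('c')(q, z) = Add(Rational(3, 8), Mul(Rational(-1, 8), Add(z, z))) = Add(Rational(3, 8), Mul(Rational(-1, 8), Mul(2, z))) = Add(Rational(3, 8), Mul(Rational(-1, 4), z)))
Function('C')(Z) = -940 (Function('C')(Z) = Mul(-1, 940) = -940)
Add(Function('c')(-1442, 1801), Mul(-1, Function('C')(Mul(Mul(-8, 11), Y)))) = Add(Add(Rational(3, 8), Mul(Rational(-1, 4), 1801)), Mul(-1, -940)) = Add(Add(Rational(3, 8), Rational(-1801, 4)), 940) = Add(Rational(-3599, 8), 940) = Rational(3921, 8)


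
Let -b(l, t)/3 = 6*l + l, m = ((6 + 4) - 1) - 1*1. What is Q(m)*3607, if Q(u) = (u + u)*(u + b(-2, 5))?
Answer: 2885600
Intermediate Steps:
m = 8 (m = (10 - 1) - 1 = 9 - 1 = 8)
b(l, t) = -21*l (b(l, t) = -3*(6*l + l) = -21*l)
Q(u) = 2*u*(42 + u) (Q(u) = (u + u)*(u - 21*(-2)) = (2*u)*(u + 42) = (2*u)*(42 + u) = 2*u*(42 + u))
Q(m)*3607 = (2*8*(42 + 8))*3607 = (2*8*50)*3607 = 800*3607 = 2885600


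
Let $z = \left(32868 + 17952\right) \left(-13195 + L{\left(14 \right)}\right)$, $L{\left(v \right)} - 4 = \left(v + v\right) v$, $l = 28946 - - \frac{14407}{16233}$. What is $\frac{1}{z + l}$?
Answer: $- \frac{16233}{10558206712115} \approx -1.5375 \cdot 10^{-9}$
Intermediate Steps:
$l = \frac{469894825}{16233}$ ($l = 28946 - \left(-14407\right) \frac{1}{16233} = 28946 - - \frac{14407}{16233} = 28946 + \frac{14407}{16233} = \frac{469894825}{16233} \approx 28947.0$)
$L{\left(v \right)} = 4 + 2 v^{2}$ ($L{\left(v \right)} = 4 + \left(v + v\right) v = 4 + 2 v v = 4 + 2 v^{2}$)
$z = -650445180$ ($z = \left(32868 + 17952\right) \left(-13195 + \left(4 + 2 \cdot 14^{2}\right)\right) = 50820 \left(-13195 + \left(4 + 2 \cdot 196\right)\right) = 50820 \left(-13195 + \left(4 + 392\right)\right) = 50820 \left(-13195 + 396\right) = 50820 \left(-12799\right) = -650445180$)
$\frac{1}{z + l} = \frac{1}{-650445180 + \frac{469894825}{16233}} = \frac{1}{- \frac{10558206712115}{16233}} = - \frac{16233}{10558206712115}$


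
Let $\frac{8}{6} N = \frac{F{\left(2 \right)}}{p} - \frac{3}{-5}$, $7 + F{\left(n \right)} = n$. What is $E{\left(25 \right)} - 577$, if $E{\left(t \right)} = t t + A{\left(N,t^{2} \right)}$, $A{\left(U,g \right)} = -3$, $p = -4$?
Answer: $45$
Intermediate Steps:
$F{\left(n \right)} = -7 + n$
$N = \frac{111}{80}$ ($N = \frac{3 \left(\frac{-7 + 2}{-4} - \frac{3}{-5}\right)}{4} = \frac{3 \left(\left(-5\right) \left(- \frac{1}{4}\right) - - \frac{3}{5}\right)}{4} = \frac{3 \left(\frac{5}{4} + \frac{3}{5}\right)}{4} = \frac{3}{4} \cdot \frac{37}{20} = \frac{111}{80} \approx 1.3875$)
$E{\left(t \right)} = -3 + t^{2}$ ($E{\left(t \right)} = t t - 3 = t^{2} - 3 = -3 + t^{2}$)
$E{\left(25 \right)} - 577 = \left(-3 + 25^{2}\right) - 577 = \left(-3 + 625\right) - 577 = 622 - 577 = 45$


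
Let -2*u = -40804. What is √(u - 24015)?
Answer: I*√3613 ≈ 60.108*I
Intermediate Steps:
u = 20402 (u = -½*(-40804) = 20402)
√(u - 24015) = √(20402 - 24015) = √(-3613) = I*√3613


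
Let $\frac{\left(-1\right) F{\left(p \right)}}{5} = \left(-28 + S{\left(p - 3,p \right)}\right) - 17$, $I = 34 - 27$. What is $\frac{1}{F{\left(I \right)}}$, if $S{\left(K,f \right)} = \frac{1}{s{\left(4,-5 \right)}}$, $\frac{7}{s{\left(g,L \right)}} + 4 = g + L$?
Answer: $\frac{7}{1600} \approx 0.004375$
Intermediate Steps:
$s{\left(g,L \right)} = \frac{7}{-4 + L + g}$ ($s{\left(g,L \right)} = \frac{7}{-4 + \left(g + L\right)} = \frac{7}{-4 + \left(L + g\right)} = \frac{7}{-4 + L + g}$)
$S{\left(K,f \right)} = - \frac{5}{7}$ ($S{\left(K,f \right)} = \frac{1}{7 \frac{1}{-4 - 5 + 4}} = \frac{1}{7 \frac{1}{-5}} = \frac{1}{7 \left(- \frac{1}{5}\right)} = \frac{1}{- \frac{7}{5}} = - \frac{5}{7}$)
$I = 7$
$F{\left(p \right)} = \frac{1600}{7}$ ($F{\left(p \right)} = - 5 \left(\left(-28 - \frac{5}{7}\right) - 17\right) = - 5 \left(- \frac{201}{7} - 17\right) = \left(-5\right) \left(- \frac{320}{7}\right) = \frac{1600}{7}$)
$\frac{1}{F{\left(I \right)}} = \frac{1}{\frac{1600}{7}} = \frac{7}{1600}$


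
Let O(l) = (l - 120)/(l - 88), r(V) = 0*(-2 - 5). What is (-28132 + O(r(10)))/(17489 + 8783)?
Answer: -309437/288992 ≈ -1.0707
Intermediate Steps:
r(V) = 0 (r(V) = 0*(-7) = 0)
O(l) = (-120 + l)/(-88 + l)
(-28132 + O(r(10)))/(17489 + 8783) = (-28132 + (-120 + 0)/(-88 + 0))/(17489 + 8783) = (-28132 - 120/(-88))/26272 = (-28132 - 1/88*(-120))*(1/26272) = (-28132 + 15/11)*(1/26272) = -309437/11*1/26272 = -309437/288992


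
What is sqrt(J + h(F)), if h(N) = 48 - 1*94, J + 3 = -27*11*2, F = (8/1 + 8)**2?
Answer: I*sqrt(643) ≈ 25.357*I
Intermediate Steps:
F = 256 (F = (8*1 + 8)**2 = (8 + 8)**2 = 16**2 = 256)
J = -597 (J = -3 - 27*11*2 = -3 - 297*2 = -3 - 594 = -597)
h(N) = -46 (h(N) = 48 - 94 = -46)
sqrt(J + h(F)) = sqrt(-597 - 46) = sqrt(-643) = I*sqrt(643)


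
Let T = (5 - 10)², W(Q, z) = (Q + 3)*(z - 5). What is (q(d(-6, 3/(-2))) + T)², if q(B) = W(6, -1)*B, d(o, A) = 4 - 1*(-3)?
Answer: 124609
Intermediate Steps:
W(Q, z) = (-5 + z)*(3 + Q) (W(Q, z) = (3 + Q)*(-5 + z) = (-5 + z)*(3 + Q))
d(o, A) = 7 (d(o, A) = 4 + 3 = 7)
q(B) = -54*B (q(B) = (-15 - 5*6 + 3*(-1) + 6*(-1))*B = (-15 - 30 - 3 - 6)*B = -54*B)
T = 25 (T = (-5)² = 25)
(q(d(-6, 3/(-2))) + T)² = (-54*7 + 25)² = (-378 + 25)² = (-353)² = 124609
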